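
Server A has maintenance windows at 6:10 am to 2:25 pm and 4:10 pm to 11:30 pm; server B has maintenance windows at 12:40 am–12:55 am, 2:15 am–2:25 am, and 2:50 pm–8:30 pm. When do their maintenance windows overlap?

4:10 pm-8:30 pm

6:10 am-2:25 pm meets no B interval.
4:10 pm-11:30 pm ∩ B → 4:10 pm-8:30 pm.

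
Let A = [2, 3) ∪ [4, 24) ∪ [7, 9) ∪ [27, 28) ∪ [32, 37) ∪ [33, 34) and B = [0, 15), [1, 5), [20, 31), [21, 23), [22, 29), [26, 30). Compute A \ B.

[15, 20) ∪ [32, 37)

Merge the first list: [2, 3), [4, 24), [27, 28), [32, 37).
Merge the second list: [0, 15), [20, 31).
[2, 3): fully covered by B → removed.
[4, 24) minus B → [15, 20).
[27, 28): fully covered by B → removed.
[32, 37): no B overlap → unchanged.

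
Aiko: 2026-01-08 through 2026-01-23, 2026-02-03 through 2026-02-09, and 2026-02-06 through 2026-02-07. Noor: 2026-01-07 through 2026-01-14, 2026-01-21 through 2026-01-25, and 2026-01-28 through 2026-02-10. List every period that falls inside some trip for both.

2026-01-08 through 2026-01-14, 2026-01-21 through 2026-01-23, 2026-02-03 through 2026-02-09

First set merges to 2026-01-08 through 2026-01-23, 2026-02-03 through 2026-02-09.
2026-01-08 through 2026-01-23 meets the second set on 2026-01-08 through 2026-01-14, 2026-01-21 through 2026-01-23.
2026-02-03 through 2026-02-09 meets the second set on 2026-02-03 through 2026-02-09.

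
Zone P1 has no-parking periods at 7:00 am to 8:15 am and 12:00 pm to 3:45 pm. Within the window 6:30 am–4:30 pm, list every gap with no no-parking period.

6:30 am-7:00 am, 8:15 am-12:00 pm, 3:45 pm-4:30 pm

The merged coverage is 7:00 am-8:15 am, 12:00 pm-3:45 pm.
Complement within 6:30 am-4:30 pm: 6:30 am-7:00 am, 8:15 am-12:00 pm, 3:45 pm-4:30 pm.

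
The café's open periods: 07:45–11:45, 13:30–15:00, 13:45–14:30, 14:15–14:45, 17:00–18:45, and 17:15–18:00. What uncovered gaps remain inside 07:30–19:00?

07:30–07:45, 11:45–13:30, 15:00–17:00, 18:45–19:00

After merging, the occupied span is 07:45–11:45, 13:30–15:00, 17:00–18:45.
Complement within 07:30–19:00: 07:30–07:45, 11:45–13:30, 15:00–17:00, 18:45–19:00.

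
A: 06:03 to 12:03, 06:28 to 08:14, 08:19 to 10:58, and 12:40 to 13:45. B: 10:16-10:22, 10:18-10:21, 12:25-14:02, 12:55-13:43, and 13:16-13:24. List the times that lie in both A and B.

10:16-10:22, 12:40-13:45

Merge the first list: 06:03-12:03, 12:40-13:45.
Merge the second list: 10:16-10:22, 12:25-14:02.
06:03-12:03 meets the second set on 10:16-10:22.
12:40-13:45 meets the second set on 12:40-13:45.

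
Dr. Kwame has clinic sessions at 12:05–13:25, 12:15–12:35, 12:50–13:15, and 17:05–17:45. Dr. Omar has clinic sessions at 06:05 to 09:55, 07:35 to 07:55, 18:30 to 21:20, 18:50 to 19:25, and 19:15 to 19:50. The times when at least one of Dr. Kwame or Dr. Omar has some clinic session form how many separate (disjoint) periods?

4

Merge the first list: 12:05–13:25, 17:05–17:45.
Merge the second list: 06:05–09:55, 18:30–21:20.
A ∪ B = 06:05–09:55, 12:05–13:25, 17:05–17:45, 18:30–21:20.
That is 4 disjoint pieces.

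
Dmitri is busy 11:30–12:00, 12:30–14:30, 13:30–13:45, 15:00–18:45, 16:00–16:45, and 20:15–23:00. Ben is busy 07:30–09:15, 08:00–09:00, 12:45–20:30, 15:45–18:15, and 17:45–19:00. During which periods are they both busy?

First set merges to 11:30–12:00, 12:30–14:30, 15:00–18:45, 20:15–23:00.
Second set merges to 07:30–09:15, 12:45–20:30.
11:30–12:00 falls entirely outside B.
12:30–14:30 overlaps B on 12:45–14:30.
15:00–18:45 overlaps B on 15:00–18:45.
20:15–23:00 overlaps B on 20:15–20:30.

12:45–14:30, 15:00–18:45, 20:15–20:30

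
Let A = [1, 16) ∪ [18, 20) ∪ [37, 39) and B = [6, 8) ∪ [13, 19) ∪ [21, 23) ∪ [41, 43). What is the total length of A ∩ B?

6

A ∩ B = [6, 8), [13, 16), [18, 19).
Total: 2 + 3 + 1 = 6.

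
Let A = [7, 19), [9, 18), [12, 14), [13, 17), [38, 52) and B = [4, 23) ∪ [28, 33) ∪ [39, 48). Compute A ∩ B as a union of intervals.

[7, 19) ∪ [39, 48)

A, merged: [7, 19), [38, 52).
[7, 19) meets the second set on [7, 19).
[38, 52) meets the second set on [39, 48).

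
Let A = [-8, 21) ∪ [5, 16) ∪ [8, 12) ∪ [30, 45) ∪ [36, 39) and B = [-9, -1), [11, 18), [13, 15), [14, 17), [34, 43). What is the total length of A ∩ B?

23

First set merges to [-8, 21), [30, 45).
Second set merges to [-9, -1), [11, 18), [34, 43).
A ∩ B = [-8, -1), [11, 18), [34, 43).
Total: 7 + 7 + 9 = 23.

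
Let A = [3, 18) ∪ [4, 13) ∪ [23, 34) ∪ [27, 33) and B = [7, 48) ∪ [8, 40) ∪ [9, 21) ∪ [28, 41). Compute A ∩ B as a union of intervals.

A, merged: [3, 18), [23, 34).
B, merged: [7, 48).
[3, 18) meets the second set on [7, 18).
[23, 34) meets the second set on [23, 34).

[7, 18) ∪ [23, 34)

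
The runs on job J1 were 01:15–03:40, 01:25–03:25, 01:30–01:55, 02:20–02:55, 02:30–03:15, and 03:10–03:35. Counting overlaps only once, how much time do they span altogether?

2 h 25 min

Merged: 01:15–03:40.
Length: 2 h 25 min.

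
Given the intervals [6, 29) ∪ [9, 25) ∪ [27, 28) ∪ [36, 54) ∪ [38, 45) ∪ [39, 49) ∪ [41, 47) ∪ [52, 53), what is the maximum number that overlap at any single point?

4

At 41, 4 of the intervals are simultaneously active.
No point has more.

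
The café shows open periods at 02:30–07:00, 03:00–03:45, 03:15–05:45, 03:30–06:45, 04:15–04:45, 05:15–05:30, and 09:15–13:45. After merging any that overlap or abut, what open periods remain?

02:30-07:00, 09:15-13:45

03:00-03:45 overlaps/touches 02:30-07:00 → extend to 02:30-07:00.
03:15-05:45 overlaps/touches 02:30-07:00 → extend to 02:30-07:00.
03:30-06:45 overlaps/touches 02:30-07:00 → extend to 02:30-07:00.
04:15-04:45 overlaps/touches 02:30-07:00 → extend to 02:30-07:00.
05:15-05:30 overlaps/touches 02:30-07:00 → extend to 02:30-07:00.
09:15-13:45 is disjoint → start new block.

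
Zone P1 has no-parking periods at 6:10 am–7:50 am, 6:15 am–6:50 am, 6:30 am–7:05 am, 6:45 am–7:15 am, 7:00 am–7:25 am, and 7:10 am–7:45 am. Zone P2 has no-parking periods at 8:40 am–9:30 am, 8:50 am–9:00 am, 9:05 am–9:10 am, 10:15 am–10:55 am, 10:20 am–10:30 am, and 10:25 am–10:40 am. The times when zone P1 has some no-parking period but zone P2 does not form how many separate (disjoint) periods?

1

A, merged: 6:10 am-7:50 am.
B, merged: 8:40 am-9:30 am, 10:15 am-10:55 am.
A \ B = 6:10 am-7:50 am.
That is 1 disjoint piece.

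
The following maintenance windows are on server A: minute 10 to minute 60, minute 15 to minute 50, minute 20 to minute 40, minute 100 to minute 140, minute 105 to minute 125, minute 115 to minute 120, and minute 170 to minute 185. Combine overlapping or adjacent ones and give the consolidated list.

minute 15 to minute 50 overlaps/touches minute 10 to minute 60 → extend to minute 10 to minute 60.
minute 20 to minute 40 overlaps/touches minute 10 to minute 60 → extend to minute 10 to minute 60.
minute 100 to minute 140 is disjoint → start new block.
minute 105 to minute 125 overlaps/touches minute 100 to minute 140 → extend to minute 100 to minute 140.
minute 115 to minute 120 overlaps/touches minute 100 to minute 140 → extend to minute 100 to minute 140.
minute 170 to minute 185 is disjoint → start new block.

minute 10 to minute 60, minute 100 to minute 140, minute 170 to minute 185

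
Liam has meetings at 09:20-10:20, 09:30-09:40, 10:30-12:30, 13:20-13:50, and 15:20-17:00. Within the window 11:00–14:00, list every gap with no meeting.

Covered (merged): 09:20–10:20, 10:30–12:30, 13:20–13:50, 15:20–17:00.
Gaps within 11:00–14:00: 12:30–13:20, 13:50–14:00.

12:30–13:20, 13:50–14:00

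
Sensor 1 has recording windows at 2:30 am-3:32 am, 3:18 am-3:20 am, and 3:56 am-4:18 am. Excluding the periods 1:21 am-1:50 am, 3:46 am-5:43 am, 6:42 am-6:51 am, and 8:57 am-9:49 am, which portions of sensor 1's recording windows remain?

Merge the first list: 2:30 am–3:32 am, 3:56 am–4:18 am.
2:30 am–3:32 am: nothing removed.
3:56 am–4:18 am: entirely removed.

2:30 am–3:32 am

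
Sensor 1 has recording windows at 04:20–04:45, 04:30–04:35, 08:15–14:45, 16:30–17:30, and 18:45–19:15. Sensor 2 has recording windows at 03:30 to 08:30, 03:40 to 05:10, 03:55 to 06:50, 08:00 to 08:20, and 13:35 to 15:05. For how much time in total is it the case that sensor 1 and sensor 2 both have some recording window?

First set merges to 04:20–04:45, 08:15–14:45, 16:30–17:30, 18:45–19:15.
Second set merges to 03:30–08:30, 13:35–15:05.
A ∩ B = 04:20–04:45, 08:15–08:30, 13:35–14:45.
Total: 25 min + 15 min + 1 h 10 min = 1 h 50 min.

1 h 50 min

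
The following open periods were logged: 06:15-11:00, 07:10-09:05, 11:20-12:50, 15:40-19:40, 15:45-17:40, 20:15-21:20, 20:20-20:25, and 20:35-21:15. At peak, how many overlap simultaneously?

At 07:10, 2 of the intervals are simultaneously active.
No point has more.

2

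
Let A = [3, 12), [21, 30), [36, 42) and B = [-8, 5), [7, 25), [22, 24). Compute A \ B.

Second set merges to [-8, 5), [7, 25).
[3, 12) with B removed leaves [5, 7).
[21, 30) with B removed leaves [25, 30).
[36, 42) is untouched.

[5, 7) ∪ [25, 30) ∪ [36, 42)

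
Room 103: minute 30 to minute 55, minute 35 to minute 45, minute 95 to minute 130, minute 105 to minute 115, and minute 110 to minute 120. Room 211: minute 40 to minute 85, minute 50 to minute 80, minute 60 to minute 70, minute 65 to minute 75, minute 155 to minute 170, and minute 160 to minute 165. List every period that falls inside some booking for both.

minute 40 to minute 55

Merge the first list: minute 30 to minute 55, minute 95 to minute 130.
Merge the second list: minute 40 to minute 85, minute 155 to minute 170.
minute 30 to minute 55 ∩ B → minute 40 to minute 55.
minute 95 to minute 130 meets no B interval.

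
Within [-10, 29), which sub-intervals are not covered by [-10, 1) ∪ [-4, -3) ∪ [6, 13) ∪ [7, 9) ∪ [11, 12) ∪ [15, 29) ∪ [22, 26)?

[1, 6) ∪ [13, 15)

The merged coverage is [-10, 1), [6, 13), [15, 29).
Gaps within [-10, 29): [1, 6), [13, 15).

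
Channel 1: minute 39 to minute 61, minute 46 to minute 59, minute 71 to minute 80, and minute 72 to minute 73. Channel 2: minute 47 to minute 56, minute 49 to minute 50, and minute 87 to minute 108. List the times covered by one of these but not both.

A, merged: minute 39 to minute 61, minute 71 to minute 80.
B, merged: minute 47 to minute 56, minute 87 to minute 108.
A \ B = minute 39 to minute 47, minute 56 to minute 61, minute 71 to minute 80.
B \ A = minute 87 to minute 108.
Union of the two gives the symmetric difference.

minute 39 to minute 47, minute 56 to minute 61, minute 71 to minute 80, minute 87 to minute 108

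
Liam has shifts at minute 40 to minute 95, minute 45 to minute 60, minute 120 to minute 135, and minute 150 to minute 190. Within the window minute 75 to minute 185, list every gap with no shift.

minute 95 to minute 120, minute 135 to minute 150

The merged coverage is minute 40 to minute 95, minute 120 to minute 135, minute 150 to minute 190.
Gaps within minute 75 to minute 185: minute 95 to minute 120, minute 135 to minute 150.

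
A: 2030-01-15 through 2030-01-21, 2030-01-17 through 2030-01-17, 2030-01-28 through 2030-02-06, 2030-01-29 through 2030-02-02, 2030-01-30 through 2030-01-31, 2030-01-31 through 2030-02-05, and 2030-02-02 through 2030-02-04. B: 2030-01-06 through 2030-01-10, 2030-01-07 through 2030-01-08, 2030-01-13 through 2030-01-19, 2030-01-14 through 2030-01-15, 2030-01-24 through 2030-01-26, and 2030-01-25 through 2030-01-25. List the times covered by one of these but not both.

First set merges to 2030-01-15 through 2030-01-21, 2030-01-28 through 2030-02-06.
Second set merges to 2030-01-06 through 2030-01-10, 2030-01-13 through 2030-01-19, 2030-01-24 through 2030-01-26.
A but not B: 2030-01-20 through 2030-01-21, 2030-01-28 through 2030-02-06.
B but not A: 2030-01-06 through 2030-01-10, 2030-01-13 through 2030-01-14, 2030-01-24 through 2030-01-26.
Combining gives A △ B.

2030-01-06 through 2030-01-10, 2030-01-13 through 2030-01-14, 2030-01-20 through 2030-01-21, 2030-01-24 through 2030-01-26, 2030-01-28 through 2030-02-06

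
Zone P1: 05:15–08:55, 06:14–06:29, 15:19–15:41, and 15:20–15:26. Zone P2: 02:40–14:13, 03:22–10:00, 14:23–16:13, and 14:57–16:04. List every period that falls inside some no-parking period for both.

First set merges to 05:15-08:55, 15:19-15:41.
Second set merges to 02:40-14:13, 14:23-16:13.
05:15-08:55 ∩ B → 05:15-08:55.
15:19-15:41 ∩ B → 15:19-15:41.

05:15-08:55, 15:19-15:41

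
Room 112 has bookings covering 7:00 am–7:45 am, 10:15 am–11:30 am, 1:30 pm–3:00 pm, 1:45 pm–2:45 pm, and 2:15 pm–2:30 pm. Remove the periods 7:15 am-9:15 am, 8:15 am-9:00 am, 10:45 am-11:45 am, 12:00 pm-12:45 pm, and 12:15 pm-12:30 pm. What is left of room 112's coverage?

First set merges to 7:00 am–7:45 am, 10:15 am–11:30 am, 1:30 pm–3:00 pm.
Second set merges to 7:15 am–9:15 am, 10:45 am–11:45 am, 12:00 pm–12:45 pm.
7:00 am–7:45 am \ B = 7:00 am–7:15 am.
10:15 am–11:30 am \ B = 10:15 am–10:45 am.
1:30 pm–3:00 pm: nothing removed.

7:00 am–7:15 am, 10:15 am–10:45 am, 1:30 pm–3:00 pm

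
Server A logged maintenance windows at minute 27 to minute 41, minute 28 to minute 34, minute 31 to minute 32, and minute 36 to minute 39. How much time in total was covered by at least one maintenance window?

Merged: minute 27 to minute 41.
Length: 14 minutes.

14 minutes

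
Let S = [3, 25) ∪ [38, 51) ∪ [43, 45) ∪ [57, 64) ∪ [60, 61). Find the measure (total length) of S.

Merged: [3, 25), [38, 51), [57, 64).
Lengths: 22 + 13 + 7 = 42.

42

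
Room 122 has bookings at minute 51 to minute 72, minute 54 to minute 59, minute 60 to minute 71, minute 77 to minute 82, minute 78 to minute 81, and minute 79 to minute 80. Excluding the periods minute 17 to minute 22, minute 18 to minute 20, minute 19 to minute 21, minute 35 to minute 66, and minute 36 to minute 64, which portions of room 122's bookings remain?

minute 66 to minute 72, minute 77 to minute 82

First set merges to minute 51 to minute 72, minute 77 to minute 82.
Second set merges to minute 17 to minute 22, minute 35 to minute 66.
minute 51 to minute 72 with B removed leaves minute 66 to minute 72.
minute 77 to minute 82 is untouched.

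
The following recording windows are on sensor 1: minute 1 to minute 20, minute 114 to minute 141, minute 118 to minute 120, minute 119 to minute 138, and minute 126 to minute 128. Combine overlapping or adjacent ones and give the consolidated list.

minute 1 to minute 20, minute 114 to minute 141

minute 114 to minute 141 is disjoint → start new block.
minute 118 to minute 120 overlaps/touches minute 114 to minute 141 → extend to minute 114 to minute 141.
minute 119 to minute 138 overlaps/touches minute 114 to minute 141 → extend to minute 114 to minute 141.
minute 126 to minute 128 overlaps/touches minute 114 to minute 141 → extend to minute 114 to minute 141.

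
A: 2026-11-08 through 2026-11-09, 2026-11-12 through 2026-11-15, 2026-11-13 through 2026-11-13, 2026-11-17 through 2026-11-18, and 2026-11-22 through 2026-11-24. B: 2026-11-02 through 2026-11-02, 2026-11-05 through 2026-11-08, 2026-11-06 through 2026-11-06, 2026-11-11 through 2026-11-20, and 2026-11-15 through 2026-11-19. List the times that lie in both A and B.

First set merges to 2026-11-08 through 2026-11-09, 2026-11-12 through 2026-11-15, 2026-11-17 through 2026-11-18, 2026-11-22 through 2026-11-24.
Second set merges to 2026-11-02 through 2026-11-02, 2026-11-05 through 2026-11-08, 2026-11-11 through 2026-11-20.
2026-11-08 through 2026-11-09 overlaps B on 2026-11-08 through 2026-11-08.
2026-11-12 through 2026-11-15 overlaps B on 2026-11-12 through 2026-11-15.
2026-11-17 through 2026-11-18 overlaps B on 2026-11-17 through 2026-11-18.
2026-11-22 through 2026-11-24 falls entirely outside B.

2026-11-08 through 2026-11-08, 2026-11-12 through 2026-11-15, 2026-11-17 through 2026-11-18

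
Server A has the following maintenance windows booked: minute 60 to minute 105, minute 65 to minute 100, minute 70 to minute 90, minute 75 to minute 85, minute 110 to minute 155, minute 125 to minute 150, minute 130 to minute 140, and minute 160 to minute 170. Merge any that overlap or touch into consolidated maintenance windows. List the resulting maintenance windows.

minute 60 to minute 105, minute 110 to minute 155, minute 160 to minute 170

minute 65 to minute 100 overlaps/touches minute 60 to minute 105 → extend to minute 60 to minute 105.
minute 70 to minute 90 overlaps/touches minute 60 to minute 105 → extend to minute 60 to minute 105.
minute 75 to minute 85 overlaps/touches minute 60 to minute 105 → extend to minute 60 to minute 105.
minute 110 to minute 155 is disjoint → start new block.
minute 125 to minute 150 overlaps/touches minute 110 to minute 155 → extend to minute 110 to minute 155.
minute 130 to minute 140 overlaps/touches minute 110 to minute 155 → extend to minute 110 to minute 155.
minute 160 to minute 170 is disjoint → start new block.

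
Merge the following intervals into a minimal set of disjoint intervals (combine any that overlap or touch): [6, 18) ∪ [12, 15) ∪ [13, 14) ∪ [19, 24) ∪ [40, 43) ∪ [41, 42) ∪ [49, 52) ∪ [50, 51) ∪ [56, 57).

[6, 18) ∪ [19, 24) ∪ [40, 43) ∪ [49, 52) ∪ [56, 57)

[12, 15) overlaps/touches [6, 18) → extend to [6, 18).
[13, 14) overlaps/touches [6, 18) → extend to [6, 18).
[19, 24) is disjoint → start new block.
[40, 43) is disjoint → start new block.
[41, 42) overlaps/touches [40, 43) → extend to [40, 43).
[49, 52) is disjoint → start new block.
[50, 51) overlaps/touches [49, 52) → extend to [49, 52).
[56, 57) is disjoint → start new block.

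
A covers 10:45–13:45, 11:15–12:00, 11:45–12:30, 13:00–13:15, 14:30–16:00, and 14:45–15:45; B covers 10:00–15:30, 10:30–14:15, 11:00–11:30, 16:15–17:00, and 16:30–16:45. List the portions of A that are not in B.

A, merged: 10:45–13:45, 14:30–16:00.
B, merged: 10:00–15:30, 16:15–17:00.
10:45–13:45: fully covered by B → removed.
14:30–16:00 minus B → 15:30–16:00.

15:30–16:00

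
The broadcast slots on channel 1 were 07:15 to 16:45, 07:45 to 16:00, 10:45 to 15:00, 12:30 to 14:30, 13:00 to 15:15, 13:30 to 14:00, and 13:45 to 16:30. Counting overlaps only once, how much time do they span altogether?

Merged: 07:15–16:45.
Length: 9 h 30 min.

9 h 30 min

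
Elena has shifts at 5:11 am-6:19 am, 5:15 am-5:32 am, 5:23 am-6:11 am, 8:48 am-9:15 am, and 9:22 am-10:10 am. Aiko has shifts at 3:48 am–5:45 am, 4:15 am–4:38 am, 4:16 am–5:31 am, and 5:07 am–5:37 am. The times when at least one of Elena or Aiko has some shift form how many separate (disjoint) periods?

3

First set merges to 5:11 am-6:19 am, 8:48 am-9:15 am, 9:22 am-10:10 am.
Second set merges to 3:48 am-5:45 am.
A ∪ B = 3:48 am-6:19 am, 8:48 am-9:15 am, 9:22 am-10:10 am.
That is 3 disjoint pieces.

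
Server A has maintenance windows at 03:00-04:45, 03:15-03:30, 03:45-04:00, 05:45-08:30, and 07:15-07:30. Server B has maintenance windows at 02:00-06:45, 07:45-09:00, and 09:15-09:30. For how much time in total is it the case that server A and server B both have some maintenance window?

3 h 30 min

Merge the first list: 03:00–04:45, 05:45–08:30.
A ∩ B = 03:00–04:45, 05:45–06:45, 07:45–08:30.
Total: 1 h 45 min + 1 h + 45 min = 3 h 30 min.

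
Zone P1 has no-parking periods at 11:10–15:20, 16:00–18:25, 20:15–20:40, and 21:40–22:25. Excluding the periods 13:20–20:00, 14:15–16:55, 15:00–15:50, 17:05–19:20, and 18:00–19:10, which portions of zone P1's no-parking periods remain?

B, merged: 13:20–20:00.
11:10–15:20 minus B → 11:10–13:20.
16:00–18:25: fully covered by B → removed.
20:15–20:40: no B overlap → unchanged.
21:40–22:25: no B overlap → unchanged.

11:10–13:20, 20:15–20:40, 21:40–22:25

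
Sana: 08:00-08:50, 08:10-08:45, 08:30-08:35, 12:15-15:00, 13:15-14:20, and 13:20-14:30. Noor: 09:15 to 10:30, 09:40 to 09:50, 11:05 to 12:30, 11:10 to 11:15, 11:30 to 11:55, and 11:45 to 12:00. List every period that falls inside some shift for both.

12:15-12:30

A, merged: 08:00-08:50, 12:15-15:00.
B, merged: 09:15-10:30, 11:05-12:30.
08:00-08:50 falls entirely outside B.
12:15-15:00 overlaps B on 12:15-12:30.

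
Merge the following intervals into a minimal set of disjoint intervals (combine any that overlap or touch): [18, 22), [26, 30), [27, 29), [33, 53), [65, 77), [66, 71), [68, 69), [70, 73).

[18, 22) ∪ [26, 30) ∪ [33, 53) ∪ [65, 77)

[26, 30) is disjoint → start new block.
[27, 29) overlaps/touches [26, 30) → extend to [26, 30).
[33, 53) is disjoint → start new block.
[65, 77) is disjoint → start new block.
[66, 71) overlaps/touches [65, 77) → extend to [65, 77).
[68, 69) overlaps/touches [65, 77) → extend to [65, 77).
[70, 73) overlaps/touches [65, 77) → extend to [65, 77).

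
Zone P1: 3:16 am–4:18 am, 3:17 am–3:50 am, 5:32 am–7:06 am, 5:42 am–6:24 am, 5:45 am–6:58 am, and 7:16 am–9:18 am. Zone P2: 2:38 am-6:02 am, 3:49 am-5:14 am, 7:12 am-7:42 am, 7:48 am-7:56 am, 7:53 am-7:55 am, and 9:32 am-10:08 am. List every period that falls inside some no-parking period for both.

Merge the first list: 3:16 am-4:18 am, 5:32 am-7:06 am, 7:16 am-9:18 am.
Merge the second list: 2:38 am-6:02 am, 7:12 am-7:42 am, 7:48 am-7:56 am, 9:32 am-10:08 am.
3:16 am-4:18 am overlaps B on 3:16 am-4:18 am.
5:32 am-7:06 am overlaps B on 5:32 am-6:02 am.
7:16 am-9:18 am overlaps B on 7:16 am-7:42 am, 7:48 am-7:56 am.

3:16 am-4:18 am, 5:32 am-6:02 am, 7:16 am-7:42 am, 7:48 am-7:56 am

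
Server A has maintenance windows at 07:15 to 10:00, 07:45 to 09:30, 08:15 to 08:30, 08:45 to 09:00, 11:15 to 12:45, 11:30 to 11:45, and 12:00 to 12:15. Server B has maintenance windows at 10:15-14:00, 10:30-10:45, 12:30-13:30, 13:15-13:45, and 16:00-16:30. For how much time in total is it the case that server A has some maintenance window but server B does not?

Merge the first list: 07:15-10:00, 11:15-12:45.
Merge the second list: 10:15-14:00, 16:00-16:30.
A \ B = 07:15-10:00.
Total: 2 h 45 min.

2 h 45 min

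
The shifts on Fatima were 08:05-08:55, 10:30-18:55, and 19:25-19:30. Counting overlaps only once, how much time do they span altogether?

Merged: 08:05–08:55, 10:30–18:55, 19:25–19:30.
Lengths: 50 min + 8 h 25 min + 5 min = 9 h 20 min.

9 h 20 min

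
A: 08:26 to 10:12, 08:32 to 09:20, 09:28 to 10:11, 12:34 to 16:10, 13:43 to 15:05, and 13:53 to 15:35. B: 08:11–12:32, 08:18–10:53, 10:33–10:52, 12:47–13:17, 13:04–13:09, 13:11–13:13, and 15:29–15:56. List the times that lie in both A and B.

08:26–10:12, 12:47–13:17, 15:29–15:56

A, merged: 08:26–10:12, 12:34–16:10.
B, merged: 08:11–12:32, 12:47–13:17, 15:29–15:56.
08:26–10:12 overlaps B on 08:26–10:12.
12:34–16:10 overlaps B on 12:47–13:17, 15:29–15:56.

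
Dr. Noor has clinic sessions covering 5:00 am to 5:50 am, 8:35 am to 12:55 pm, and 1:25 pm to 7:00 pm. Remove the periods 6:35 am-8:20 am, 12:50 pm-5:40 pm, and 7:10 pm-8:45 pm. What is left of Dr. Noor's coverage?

5:00 am–5:50 am is untouched.
8:35 am–12:55 pm with B removed leaves 8:35 am–12:50 pm.
1:25 pm–7:00 pm with B removed leaves 5:40 pm–7:00 pm.

5:00 am–5:50 am, 8:35 am–12:50 pm, 5:40 pm–7:00 pm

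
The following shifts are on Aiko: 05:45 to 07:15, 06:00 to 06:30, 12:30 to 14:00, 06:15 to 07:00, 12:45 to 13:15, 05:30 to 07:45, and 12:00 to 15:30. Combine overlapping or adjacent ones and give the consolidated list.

Sort by start: 05:30–07:45, 05:45–07:15, 06:00–06:30, 06:15–07:00, 12:00–15:30, 12:30–14:00, 12:45–13:15.
05:45–07:15 overlaps/touches 05:30–07:45 → extend to 05:30–07:45.
06:00–06:30 overlaps/touches 05:30–07:45 → extend to 05:30–07:45.
06:15–07:00 overlaps/touches 05:30–07:45 → extend to 05:30–07:45.
12:00–15:30 is disjoint → start new block.
12:30–14:00 overlaps/touches 12:00–15:30 → extend to 12:00–15:30.
12:45–13:15 overlaps/touches 12:00–15:30 → extend to 12:00–15:30.

05:30–07:45, 12:00–15:30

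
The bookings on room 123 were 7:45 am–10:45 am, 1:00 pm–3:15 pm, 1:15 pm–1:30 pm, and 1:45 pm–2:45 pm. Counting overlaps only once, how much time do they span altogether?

Merged: 7:45 am–10:45 am, 1:00 pm–3:15 pm.
Lengths: 3 h + 2 h 15 min = 5 h 15 min.

5 h 15 min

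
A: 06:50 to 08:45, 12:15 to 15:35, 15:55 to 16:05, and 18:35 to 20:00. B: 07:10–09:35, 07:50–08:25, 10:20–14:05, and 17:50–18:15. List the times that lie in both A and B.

07:10–08:45, 12:15–14:05

Merge the second list: 07:10–09:35, 10:20–14:05, 17:50–18:15.
06:50–08:45 overlaps B on 07:10–08:45.
12:15–15:35 overlaps B on 12:15–14:05.
15:55–16:05 falls entirely outside B.
18:35–20:00 falls entirely outside B.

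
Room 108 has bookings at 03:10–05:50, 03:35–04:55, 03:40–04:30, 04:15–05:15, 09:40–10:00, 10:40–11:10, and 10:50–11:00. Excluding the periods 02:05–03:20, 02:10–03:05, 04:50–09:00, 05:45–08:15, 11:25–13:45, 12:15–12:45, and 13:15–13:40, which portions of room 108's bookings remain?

Merge the first list: 03:10-05:50, 09:40-10:00, 10:40-11:10.
Merge the second list: 02:05-03:20, 04:50-09:00, 11:25-13:45.
03:10-05:50 with B removed leaves 03:20-04:50.
09:40-10:00 is untouched.
10:40-11:10 is untouched.

03:20-04:50, 09:40-10:00, 10:40-11:10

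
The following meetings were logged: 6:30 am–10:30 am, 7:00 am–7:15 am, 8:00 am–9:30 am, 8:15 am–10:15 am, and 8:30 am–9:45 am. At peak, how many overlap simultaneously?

4

At 8:30 am, 4 of the intervals are simultaneously active.
No point has more.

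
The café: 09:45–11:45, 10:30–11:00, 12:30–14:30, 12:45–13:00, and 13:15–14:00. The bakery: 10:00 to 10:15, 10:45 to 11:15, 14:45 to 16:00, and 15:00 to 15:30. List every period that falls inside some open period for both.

Merge the first list: 09:45-11:45, 12:30-14:30.
Merge the second list: 10:00-10:15, 10:45-11:15, 14:45-16:00.
09:45-11:45 ∩ B → 10:00-10:15, 10:45-11:15.
12:30-14:30 meets no B interval.

10:00-10:15, 10:45-11:15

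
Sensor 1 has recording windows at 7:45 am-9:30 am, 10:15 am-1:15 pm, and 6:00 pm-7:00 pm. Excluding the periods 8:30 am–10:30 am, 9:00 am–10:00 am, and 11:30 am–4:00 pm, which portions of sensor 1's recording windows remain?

Second set merges to 8:30 am–10:30 am, 11:30 am–4:00 pm.
7:45 am–9:30 am \ B = 7:45 am–8:30 am.
10:15 am–1:15 pm \ B = 10:30 am–11:30 am.
6:00 pm–7:00 pm: nothing removed.

7:45 am–8:30 am, 10:30 am–11:30 am, 6:00 pm–7:00 pm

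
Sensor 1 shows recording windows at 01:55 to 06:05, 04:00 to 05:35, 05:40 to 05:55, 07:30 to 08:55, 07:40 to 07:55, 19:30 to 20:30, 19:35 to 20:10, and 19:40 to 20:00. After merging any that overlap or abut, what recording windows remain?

04:00–05:35 overlaps/touches 01:55–06:05 → extend to 01:55–06:05.
05:40–05:55 overlaps/touches 01:55–06:05 → extend to 01:55–06:05.
07:30–08:55 is disjoint → start new block.
07:40–07:55 overlaps/touches 07:30–08:55 → extend to 07:30–08:55.
19:30–20:30 is disjoint → start new block.
19:35–20:10 overlaps/touches 19:30–20:30 → extend to 19:30–20:30.
19:40–20:00 overlaps/touches 19:30–20:30 → extend to 19:30–20:30.

01:55–06:05, 07:30–08:55, 19:30–20:30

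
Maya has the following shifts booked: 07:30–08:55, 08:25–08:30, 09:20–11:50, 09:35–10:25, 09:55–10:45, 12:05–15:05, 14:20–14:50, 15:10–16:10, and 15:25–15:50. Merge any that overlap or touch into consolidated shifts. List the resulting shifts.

08:25–08:30 overlaps/touches 07:30–08:55 → extend to 07:30–08:55.
09:20–11:50 is disjoint → start new block.
09:35–10:25 overlaps/touches 09:20–11:50 → extend to 09:20–11:50.
09:55–10:45 overlaps/touches 09:20–11:50 → extend to 09:20–11:50.
12:05–15:05 is disjoint → start new block.
14:20–14:50 overlaps/touches 12:05–15:05 → extend to 12:05–15:05.
15:10–16:10 is disjoint → start new block.
15:25–15:50 overlaps/touches 15:10–16:10 → extend to 15:10–16:10.

07:30–08:55, 09:20–11:50, 12:05–15:05, 15:10–16:10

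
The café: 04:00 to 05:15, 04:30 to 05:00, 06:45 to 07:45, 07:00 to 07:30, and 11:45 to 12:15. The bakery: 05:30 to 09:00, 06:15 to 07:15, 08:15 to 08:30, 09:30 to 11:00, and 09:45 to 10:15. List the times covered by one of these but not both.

04:00–05:15, 05:30–06:45, 07:45–09:00, 09:30–11:00, 11:45–12:15

A, merged: 04:00–05:15, 06:45–07:45, 11:45–12:15.
B, merged: 05:30–09:00, 09:30–11:00.
Only in the first: 04:00–05:15, 11:45–12:15.
Only in the second: 05:30–06:45, 07:45–09:00, 09:30–11:00.
Together these are the periods covered by exactly one.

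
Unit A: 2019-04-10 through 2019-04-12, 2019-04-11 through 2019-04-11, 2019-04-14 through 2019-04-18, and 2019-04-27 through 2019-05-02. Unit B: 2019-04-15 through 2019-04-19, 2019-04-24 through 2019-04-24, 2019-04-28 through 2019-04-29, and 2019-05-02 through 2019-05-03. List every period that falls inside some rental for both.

A, merged: 2019-04-10 through 2019-04-12, 2019-04-14 through 2019-04-18, 2019-04-27 through 2019-05-02.
2019-04-10 through 2019-04-12 falls entirely outside B.
2019-04-14 through 2019-04-18 overlaps B on 2019-04-15 through 2019-04-18.
2019-04-27 through 2019-05-02 overlaps B on 2019-04-28 through 2019-04-29, 2019-05-02 through 2019-05-02.

2019-04-15 through 2019-04-18, 2019-04-28 through 2019-04-29, 2019-05-02 through 2019-05-02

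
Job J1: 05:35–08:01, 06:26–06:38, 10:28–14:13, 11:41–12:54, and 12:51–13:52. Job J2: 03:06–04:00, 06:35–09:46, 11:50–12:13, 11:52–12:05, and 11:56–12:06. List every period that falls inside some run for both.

First set merges to 05:35–08:01, 10:28–14:13.
Second set merges to 03:06–04:00, 06:35–09:46, 11:50–12:13.
05:35–08:01 ∩ B → 06:35–08:01.
10:28–14:13 ∩ B → 11:50–12:13.

06:35–08:01, 11:50–12:13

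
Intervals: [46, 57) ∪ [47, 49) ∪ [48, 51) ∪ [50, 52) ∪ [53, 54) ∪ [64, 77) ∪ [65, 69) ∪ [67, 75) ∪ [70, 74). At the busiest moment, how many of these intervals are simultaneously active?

Walk the sorted start/end points keeping a running depth.
The depth first hits 3 at 48.

3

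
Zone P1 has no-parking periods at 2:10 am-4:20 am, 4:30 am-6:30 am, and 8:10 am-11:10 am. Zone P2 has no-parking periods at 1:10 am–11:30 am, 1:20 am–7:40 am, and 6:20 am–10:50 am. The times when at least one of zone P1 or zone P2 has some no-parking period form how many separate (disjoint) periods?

1

Merge the second list: 1:10 am-11:30 am.
A ∪ B = 1:10 am-11:30 am.
That is 1 disjoint piece.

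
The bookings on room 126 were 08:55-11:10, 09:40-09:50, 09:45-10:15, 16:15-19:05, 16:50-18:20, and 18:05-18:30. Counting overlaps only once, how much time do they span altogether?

5 h 5 min

Merged: 08:55–11:10, 16:15–19:05.
Lengths: 2 h 15 min + 2 h 50 min = 5 h 5 min.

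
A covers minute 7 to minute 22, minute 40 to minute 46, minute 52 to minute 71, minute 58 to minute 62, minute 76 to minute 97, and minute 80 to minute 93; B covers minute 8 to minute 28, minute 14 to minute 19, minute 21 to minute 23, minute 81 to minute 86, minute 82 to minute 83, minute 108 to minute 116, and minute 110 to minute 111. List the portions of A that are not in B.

First set merges to minute 7 to minute 22, minute 40 to minute 46, minute 52 to minute 71, minute 76 to minute 97.
Second set merges to minute 8 to minute 28, minute 81 to minute 86, minute 108 to minute 116.
minute 7 to minute 22 with B removed leaves minute 7 to minute 8.
minute 40 to minute 46 is untouched.
minute 52 to minute 71 is untouched.
minute 76 to minute 97 with B removed leaves minute 76 to minute 81, minute 86 to minute 97.

minute 7 to minute 8, minute 40 to minute 46, minute 52 to minute 71, minute 76 to minute 81, minute 86 to minute 97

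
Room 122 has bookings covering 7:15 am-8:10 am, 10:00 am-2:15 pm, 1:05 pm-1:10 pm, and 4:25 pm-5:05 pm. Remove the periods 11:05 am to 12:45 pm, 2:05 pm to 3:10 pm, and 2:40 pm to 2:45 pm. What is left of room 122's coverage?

7:15 am-8:10 am, 10:00 am-11:05 am, 12:45 pm-2:05 pm, 4:25 pm-5:05 pm

Merge the first list: 7:15 am-8:10 am, 10:00 am-2:15 pm, 4:25 pm-5:05 pm.
Merge the second list: 11:05 am-12:45 pm, 2:05 pm-3:10 pm.
7:15 am-8:10 am is untouched.
10:00 am-2:15 pm with B removed leaves 10:00 am-11:05 am, 12:45 pm-2:05 pm.
4:25 pm-5:05 pm is untouched.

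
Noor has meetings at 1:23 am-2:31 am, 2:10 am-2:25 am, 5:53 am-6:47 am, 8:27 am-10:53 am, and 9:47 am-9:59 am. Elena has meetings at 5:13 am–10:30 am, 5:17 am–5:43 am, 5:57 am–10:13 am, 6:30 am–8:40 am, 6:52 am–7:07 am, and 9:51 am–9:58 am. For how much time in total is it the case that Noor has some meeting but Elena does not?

1 h 31 min

Merge the first list: 1:23 am–2:31 am, 5:53 am–6:47 am, 8:27 am–10:53 am.
Merge the second list: 5:13 am–10:30 am.
A \ B = 1:23 am–2:31 am, 10:30 am–10:53 am.
Total: 1 h 8 min + 23 min = 1 h 31 min.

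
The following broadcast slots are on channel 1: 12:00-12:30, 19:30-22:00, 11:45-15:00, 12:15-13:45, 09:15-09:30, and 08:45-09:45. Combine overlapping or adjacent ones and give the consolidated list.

08:45–09:45, 11:45–15:00, 19:30–22:00

Sort by start: 08:45–09:45, 09:15–09:30, 11:45–15:00, 12:00–12:30, 12:15–13:45, 19:30–22:00.
09:15–09:30 overlaps/touches 08:45–09:45 → extend to 08:45–09:45.
11:45–15:00 is disjoint → start new block.
12:00–12:30 overlaps/touches 11:45–15:00 → extend to 11:45–15:00.
12:15–13:45 overlaps/touches 11:45–15:00 → extend to 11:45–15:00.
19:30–22:00 is disjoint → start new block.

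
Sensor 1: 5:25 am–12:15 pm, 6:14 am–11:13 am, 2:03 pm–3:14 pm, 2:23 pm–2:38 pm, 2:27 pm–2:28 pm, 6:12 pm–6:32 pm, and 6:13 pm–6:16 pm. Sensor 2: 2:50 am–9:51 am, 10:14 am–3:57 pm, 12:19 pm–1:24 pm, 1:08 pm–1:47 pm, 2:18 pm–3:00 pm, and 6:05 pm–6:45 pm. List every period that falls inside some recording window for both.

Merge the first list: 5:25 am-12:15 pm, 2:03 pm-3:14 pm, 6:12 pm-6:32 pm.
Merge the second list: 2:50 am-9:51 am, 10:14 am-3:57 pm, 6:05 pm-6:45 pm.
5:25 am-12:15 pm ∩ B → 5:25 am-9:51 am, 10:14 am-12:15 pm.
2:03 pm-3:14 pm ∩ B → 2:03 pm-3:14 pm.
6:12 pm-6:32 pm ∩ B → 6:12 pm-6:32 pm.

5:25 am-9:51 am, 10:14 am-12:15 pm, 2:03 pm-3:14 pm, 6:12 pm-6:32 pm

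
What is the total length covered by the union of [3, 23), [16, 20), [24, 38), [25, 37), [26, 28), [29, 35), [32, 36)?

Merged: [3, 23), [24, 38).
Lengths: 20 + 14 = 34.

34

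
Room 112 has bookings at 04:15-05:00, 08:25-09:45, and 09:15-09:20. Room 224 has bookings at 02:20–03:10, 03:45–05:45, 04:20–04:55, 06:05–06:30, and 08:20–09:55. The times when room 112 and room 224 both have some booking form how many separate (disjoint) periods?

First set merges to 04:15–05:00, 08:25–09:45.
Second set merges to 02:20–03:10, 03:45–05:45, 06:05–06:30, 08:20–09:55.
A ∩ B = 04:15–05:00, 08:25–09:45.
That is 2 disjoint pieces.

2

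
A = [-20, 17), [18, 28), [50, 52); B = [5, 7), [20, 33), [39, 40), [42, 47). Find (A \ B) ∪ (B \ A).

A \ B = [-20, 5), [7, 17), [18, 20), [50, 52).
B \ A = [28, 33), [39, 40), [42, 47).
Union of the two gives the symmetric difference.

[-20, 5) ∪ [7, 17) ∪ [18, 20) ∪ [28, 33) ∪ [39, 40) ∪ [42, 47) ∪ [50, 52)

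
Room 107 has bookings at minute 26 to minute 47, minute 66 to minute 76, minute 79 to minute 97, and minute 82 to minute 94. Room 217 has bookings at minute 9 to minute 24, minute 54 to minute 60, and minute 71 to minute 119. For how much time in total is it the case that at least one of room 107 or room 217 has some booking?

95 minutes

A, merged: minute 26 to minute 47, minute 66 to minute 76, minute 79 to minute 97.
A ∪ B = minute 9 to minute 24, minute 26 to minute 47, minute 54 to minute 60, minute 66 to minute 119.
Total: 15 minutes + 21 minutes + 6 minutes + 53 minutes = 95 minutes.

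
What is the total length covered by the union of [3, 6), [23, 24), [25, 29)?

Merged: [3, 6), [23, 24), [25, 29).
Lengths: 3 + 1 + 4 = 8.

8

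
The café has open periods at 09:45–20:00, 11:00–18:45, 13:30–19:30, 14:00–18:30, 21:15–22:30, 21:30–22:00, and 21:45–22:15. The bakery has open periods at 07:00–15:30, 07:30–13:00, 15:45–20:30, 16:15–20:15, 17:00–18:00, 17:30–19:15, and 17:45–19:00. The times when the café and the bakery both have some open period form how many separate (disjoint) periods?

A, merged: 09:45-20:00, 21:15-22:30.
B, merged: 07:00-15:30, 15:45-20:30.
A ∩ B = 09:45-15:30, 15:45-20:00.
That is 2 disjoint pieces.

2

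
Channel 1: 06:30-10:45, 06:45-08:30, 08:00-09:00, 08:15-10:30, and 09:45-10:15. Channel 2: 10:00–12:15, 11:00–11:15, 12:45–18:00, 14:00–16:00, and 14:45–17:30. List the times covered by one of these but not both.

06:30–10:00, 10:45–12:15, 12:45–18:00

A, merged: 06:30–10:45.
B, merged: 10:00–12:15, 12:45–18:00.
Only in the first: 06:30–10:00.
Only in the second: 10:45–12:15, 12:45–18:00.
Together these are the periods covered by exactly one.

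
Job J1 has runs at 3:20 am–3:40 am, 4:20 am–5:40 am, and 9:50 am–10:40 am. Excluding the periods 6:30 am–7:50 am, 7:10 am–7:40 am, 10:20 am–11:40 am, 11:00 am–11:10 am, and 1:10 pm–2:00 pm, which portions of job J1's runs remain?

Merge the second list: 6:30 am–7:50 am, 10:20 am–11:40 am, 1:10 pm–2:00 pm.
3:20 am–3:40 am is untouched.
4:20 am–5:40 am is untouched.
9:50 am–10:40 am with B removed leaves 9:50 am–10:20 am.

3:20 am–3:40 am, 4:20 am–5:40 am, 9:50 am–10:20 am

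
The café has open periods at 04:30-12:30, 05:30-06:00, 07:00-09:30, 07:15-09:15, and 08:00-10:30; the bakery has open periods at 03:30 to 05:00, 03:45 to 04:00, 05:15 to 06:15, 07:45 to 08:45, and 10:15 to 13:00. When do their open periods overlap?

Merge the first list: 04:30-12:30.
Merge the second list: 03:30-05:00, 05:15-06:15, 07:45-08:45, 10:15-13:00.
04:30-12:30 ∩ B → 04:30-05:00, 05:15-06:15, 07:45-08:45, 10:15-12:30.

04:30-05:00, 05:15-06:15, 07:45-08:45, 10:15-12:30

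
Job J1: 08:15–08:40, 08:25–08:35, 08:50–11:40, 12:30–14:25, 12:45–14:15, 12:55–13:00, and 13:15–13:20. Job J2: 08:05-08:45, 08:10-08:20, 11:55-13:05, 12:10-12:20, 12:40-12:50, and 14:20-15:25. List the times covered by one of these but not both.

08:05–08:15, 08:40–08:45, 08:50–11:40, 11:55–12:30, 13:05–14:20, 14:25–15:25

A, merged: 08:15–08:40, 08:50–11:40, 12:30–14:25.
B, merged: 08:05–08:45, 11:55–13:05, 14:20–15:25.
Only in the first: 08:50–11:40, 13:05–14:20.
Only in the second: 08:05–08:15, 08:40–08:45, 11:55–12:30, 14:25–15:25.
Together these are the periods covered by exactly one.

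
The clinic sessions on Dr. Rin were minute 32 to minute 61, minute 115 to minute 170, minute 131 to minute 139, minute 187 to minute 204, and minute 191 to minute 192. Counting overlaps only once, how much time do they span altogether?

Merged: minute 32 to minute 61, minute 115 to minute 170, minute 187 to minute 204.
Lengths: 29 minutes + 55 minutes + 17 minutes = 101 minutes.

101 minutes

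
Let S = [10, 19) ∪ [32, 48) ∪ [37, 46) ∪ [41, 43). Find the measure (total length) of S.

25

Merged: [10, 19), [32, 48).
Lengths: 9 + 16 = 25.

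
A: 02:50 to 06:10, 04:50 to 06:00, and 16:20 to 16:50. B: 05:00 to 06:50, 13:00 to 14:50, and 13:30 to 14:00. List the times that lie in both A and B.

05:00-06:10

Merge the first list: 02:50-06:10, 16:20-16:50.
Merge the second list: 05:00-06:50, 13:00-14:50.
02:50-06:10 meets the second set on 05:00-06:10.
16:20-16:50: no overlap with the second set.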